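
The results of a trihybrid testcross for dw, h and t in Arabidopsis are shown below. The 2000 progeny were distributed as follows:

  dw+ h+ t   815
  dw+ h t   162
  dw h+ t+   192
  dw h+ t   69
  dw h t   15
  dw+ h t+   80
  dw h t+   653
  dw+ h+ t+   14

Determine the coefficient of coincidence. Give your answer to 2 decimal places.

0.85

The two most frequent reciprocal classes, dw+ h+ t and dw h t+, are the parental types, so the F1 was dw+ h+ t / dw h t+.
The two rarest classes, dw+ h+ t+ and dw h t, are the double crossovers. Comparing them with the parentals, only the t allele has switched, so t is the middle locus and the order is dw – t – h.
dw–t: (149 + 29)/2000 = 0.0890; t–h: (354 + 29)/2000 = 0.1915.
Expected DCO frequency = 0.0890 × 0.1915 ≈ 0.01704; observed = 29/2000 ≈ 0.01450.
Coefficient of coincidence = 0.01450/0.01704 ≈ 0.85.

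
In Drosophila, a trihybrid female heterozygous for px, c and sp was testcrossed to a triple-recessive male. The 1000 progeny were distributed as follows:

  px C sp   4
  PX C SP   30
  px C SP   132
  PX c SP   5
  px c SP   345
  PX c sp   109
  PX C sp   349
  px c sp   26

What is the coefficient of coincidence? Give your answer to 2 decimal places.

The two most frequent reciprocal classes, px c SP and PX C sp, are the parental types, so the F1 was px c SP / PX C sp.
The two rarest classes, PX c SP and px C sp, are the double crossovers. Comparing them with the parentals, only the px allele has switched, so px is the middle locus and the order is sp – px – c.
sp–px: (56 + 9)/1000 = 0.0650; px–c: (241 + 9)/1000 = 0.2500.
Expected DCO frequency = 0.0650 × 0.2500 ≈ 0.01625; observed = 9/1000 ≈ 0.00900.
Coefficient of coincidence = 0.00900/0.01625 ≈ 0.55.

0.55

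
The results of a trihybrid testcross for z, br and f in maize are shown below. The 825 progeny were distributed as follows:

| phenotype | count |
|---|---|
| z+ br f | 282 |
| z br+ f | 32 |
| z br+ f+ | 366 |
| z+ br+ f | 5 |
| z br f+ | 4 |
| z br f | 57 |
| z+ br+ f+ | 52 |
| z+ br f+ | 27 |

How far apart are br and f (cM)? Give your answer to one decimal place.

The two most frequent reciprocal classes, z br+ f+ and z+ br f, are the parental types, so the F1 was z br+ f+ / z+ br f.
The two rarest classes, z br f+ and z+ br+ f, are the double crossovers. Comparing them with the parentals, only the br allele has switched, so br is the middle locus and the order is f – br – z.
Crossovers in the f–br interval produce the single-crossover classes z br+ f and z+ br f+ (32 + 27 = 59) plus the double crossovers (9).
RF(f–br) = (59 + 9) / 825 = 68/825 = 0.0824 → 8.2 cM.

8.2 cM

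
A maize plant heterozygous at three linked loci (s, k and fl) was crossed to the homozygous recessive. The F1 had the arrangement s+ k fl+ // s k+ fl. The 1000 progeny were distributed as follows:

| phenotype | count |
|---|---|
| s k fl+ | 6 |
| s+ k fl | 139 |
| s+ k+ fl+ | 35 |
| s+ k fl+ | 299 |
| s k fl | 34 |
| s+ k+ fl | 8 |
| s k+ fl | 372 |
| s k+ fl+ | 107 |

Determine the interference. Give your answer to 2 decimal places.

The two rarest classes, s k fl+ and s+ k+ fl, are the double crossovers. Comparing them with the parentals, only the s allele has switched, so s is the middle locus and the order is fl – s – k.
fl–s: (246 + 14)/1000 = 0.2600; s–k: (69 + 14)/1000 = 0.0830.
Expected DCO frequency = 0.2600 × 0.0830 ≈ 0.02158; observed = 14/1000 ≈ 0.01400.
Coefficient of coincidence = 0.01400/0.02158 ≈ 0.65; interference = 1 − 0.65 = 0.35.

0.35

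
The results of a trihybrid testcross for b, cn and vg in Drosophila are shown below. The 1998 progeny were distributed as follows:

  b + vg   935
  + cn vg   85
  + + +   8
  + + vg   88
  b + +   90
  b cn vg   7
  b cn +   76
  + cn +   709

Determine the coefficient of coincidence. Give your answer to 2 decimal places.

0.88

The two most frequent reciprocal classes, b + vg and + cn +, are the parental types, so the F1 was b + vg / + cn +.
The two rarest classes, b cn vg and + + +, are the double crossovers. Comparing them with the parentals, only the cn allele has switched, so cn is the middle locus and the order is vg – cn – b.
vg–cn: (175 + 15)/1998 = 0.0951; cn–b: (164 + 15)/1998 = 0.0896.
Expected DCO frequency = 0.0951 × 0.0896 ≈ 0.00852; observed = 15/1998 ≈ 0.00751.
Coefficient of coincidence = 0.00751/0.00852 ≈ 0.88.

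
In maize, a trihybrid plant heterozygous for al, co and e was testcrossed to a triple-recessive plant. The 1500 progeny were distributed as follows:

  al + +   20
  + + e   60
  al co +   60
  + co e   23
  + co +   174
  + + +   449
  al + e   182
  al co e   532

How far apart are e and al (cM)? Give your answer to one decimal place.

10.9 cM

The two most frequent reciprocal classes, + + + and al co e, are the parental types, so the F1 was + + + / al co e.
The two rarest classes, al + + and + co e, are the double crossovers. Comparing them with the parentals, only the al allele has switched, so al is the middle locus and the order is co – al – e.
Crossovers in the al–e interval produce the single-crossover classes + + e and al co + (60 + 60 = 120) plus the double crossovers (43).
RF(al–e) = (120 + 43) / 1500 = 163/1500 = 0.1087 → 10.9 cM.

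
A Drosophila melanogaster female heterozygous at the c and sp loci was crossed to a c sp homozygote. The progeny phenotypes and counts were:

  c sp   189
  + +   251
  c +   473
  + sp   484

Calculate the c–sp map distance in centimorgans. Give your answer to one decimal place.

31.5 centimorgans

The two most frequent classes, + sp (484) and c + (473), are the parental types, so the F1 was + sp / c +.
The recombinant classes are + + and c sp: 251 + 189 = 440.
Recombination frequency = 440/1397 = 0.3150 ≈ 31.5%, i.e. 31.5 centimorgans.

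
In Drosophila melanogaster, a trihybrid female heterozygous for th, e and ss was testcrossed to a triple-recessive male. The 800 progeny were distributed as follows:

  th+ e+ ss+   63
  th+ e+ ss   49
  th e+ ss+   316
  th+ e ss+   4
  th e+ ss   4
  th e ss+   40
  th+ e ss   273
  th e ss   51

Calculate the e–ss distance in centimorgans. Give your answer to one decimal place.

The two most frequent reciprocal classes, th+ e ss and th e+ ss+, are the parental types, so the F1 was th+ e ss / th e+ ss+.
The two rarest classes, th+ e ss+ and th e+ ss, are the double crossovers. Comparing them with the parentals, only the ss allele has switched, so ss is the middle locus and the order is e – ss – th.
Crossovers in the e–ss interval produce the single-crossover classes th+ e+ ss and th e ss+ (49 + 40 = 89) plus the double crossovers (8).
RF(e–ss) = (89 + 8) / 800 = 97/800 = 0.1212 → 12.1 centimorgans.

12.1 centimorgans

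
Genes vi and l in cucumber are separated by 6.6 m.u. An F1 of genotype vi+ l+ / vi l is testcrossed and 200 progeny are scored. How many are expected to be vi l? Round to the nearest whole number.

93

A map distance of 6.6 m.u. corresponds to a recombination frequency of 0.066.
The F1 is vi+ l+ / vi l, so vi l is a parental gamete class with expected frequency (1 − r)/2 = 0.934/2 = 0.4670.
Expected number = 0.4670 × 200 = 93.40 ≈ 93.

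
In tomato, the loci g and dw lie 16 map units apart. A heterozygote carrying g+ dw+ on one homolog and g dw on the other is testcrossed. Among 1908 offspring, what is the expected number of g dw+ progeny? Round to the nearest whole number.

A map distance of 16 map units corresponds to a recombination frequency of 0.160.
The F1 is g+ dw+ / g dw, so g dw+ is a recombinant gamete class with expected frequency r/2 = 0.160/2 = 0.0800.
Expected number = 0.0800 × 1908 = 152.64 ≈ 153.

153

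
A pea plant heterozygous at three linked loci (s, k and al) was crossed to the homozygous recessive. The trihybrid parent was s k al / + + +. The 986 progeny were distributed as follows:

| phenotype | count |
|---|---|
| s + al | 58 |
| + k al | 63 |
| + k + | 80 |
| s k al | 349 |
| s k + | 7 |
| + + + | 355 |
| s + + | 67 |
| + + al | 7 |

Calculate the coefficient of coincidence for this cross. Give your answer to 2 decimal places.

0.63

The two rarest classes, s k + and + + al, are the double crossovers. Comparing them with the parentals, only the al allele has switched, so al is the middle locus and the order is k – al – s.
k–al: (138 + 14)/986 = 0.1542; al–s: (130 + 14)/986 = 0.1460.
Expected DCO frequency = 0.1542 × 0.1460 ≈ 0.02251; observed = 14/986 ≈ 0.01420.
Coefficient of coincidence = 0.01420/0.02251 ≈ 0.63.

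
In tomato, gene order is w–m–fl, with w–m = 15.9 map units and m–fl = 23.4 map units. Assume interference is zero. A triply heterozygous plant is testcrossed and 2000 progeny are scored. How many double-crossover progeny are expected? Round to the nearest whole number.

74

Map distances give recombination frequencies of 0.159 and 0.234 for the two intervals.
With no interference, expected double-crossover frequency = 0.159 × 0.234 = 0.03721.
Expected number = 0.03721 × 2000 = 74.41 ≈ 74.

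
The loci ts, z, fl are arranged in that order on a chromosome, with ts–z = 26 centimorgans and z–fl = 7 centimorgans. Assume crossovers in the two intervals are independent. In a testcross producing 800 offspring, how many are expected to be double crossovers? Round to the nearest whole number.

Map distances give recombination frequencies of 0.260 and 0.070 for the two intervals.
With no interference, expected double-crossover frequency = 0.260 × 0.070 = 0.01820.
Expected number = 0.01820 × 800 = 14.56 ≈ 15.

15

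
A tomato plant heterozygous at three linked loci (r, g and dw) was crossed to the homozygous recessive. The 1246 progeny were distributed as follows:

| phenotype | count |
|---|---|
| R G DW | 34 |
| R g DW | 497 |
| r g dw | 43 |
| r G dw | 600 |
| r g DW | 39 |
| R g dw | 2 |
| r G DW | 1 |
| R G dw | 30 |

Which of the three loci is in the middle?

dw

The two most frequent reciprocal classes, R g DW and r G dw, are the parental types, so the F1 was R g DW / r G dw.
The two rarest classes, R g dw and r G DW, are the double crossovers. Comparing them with the parentals, only the dw allele has switched, so dw is the middle locus and the order is g – dw – r.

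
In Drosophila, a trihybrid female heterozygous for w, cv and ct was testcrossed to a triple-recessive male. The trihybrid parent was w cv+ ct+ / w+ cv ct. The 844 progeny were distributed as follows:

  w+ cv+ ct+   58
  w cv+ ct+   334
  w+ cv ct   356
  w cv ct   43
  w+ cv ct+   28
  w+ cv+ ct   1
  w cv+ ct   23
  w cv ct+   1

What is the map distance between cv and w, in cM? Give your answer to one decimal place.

12.2 cM

The two rarest classes, w cv ct+ and w+ cv+ ct, are the double crossovers. Comparing them with the parentals, only the cv allele has switched, so cv is the middle locus and the order is w – cv – ct.
Crossovers in the w–cv interval produce the single-crossover classes w+ cv+ ct+ and w cv ct (58 + 43 = 101) plus the double crossovers (2).
RF(w–cv) = (101 + 2) / 844 = 103/844 = 0.1220 → 12.2 cM.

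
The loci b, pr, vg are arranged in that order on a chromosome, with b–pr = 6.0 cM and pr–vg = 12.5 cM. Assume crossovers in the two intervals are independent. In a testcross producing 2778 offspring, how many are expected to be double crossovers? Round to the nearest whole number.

Map distances give recombination frequencies of 0.060 and 0.125 for the two intervals.
With no interference, expected double-crossover frequency = 0.060 × 0.125 = 0.00750.
Expected number = 0.00750 × 2778 = 20.84 ≈ 21.

21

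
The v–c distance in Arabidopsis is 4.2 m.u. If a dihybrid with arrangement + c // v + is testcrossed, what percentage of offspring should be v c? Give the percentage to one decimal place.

2.1%

A map distance of 4.2 m.u. corresponds to a recombination frequency of 0.042.
The F1 is + c / v +, so v c is a recombinant gamete class with expected frequency r/2 = 0.042/2 = 0.0210.
That is 0.0210 = 2.1% of the progeny.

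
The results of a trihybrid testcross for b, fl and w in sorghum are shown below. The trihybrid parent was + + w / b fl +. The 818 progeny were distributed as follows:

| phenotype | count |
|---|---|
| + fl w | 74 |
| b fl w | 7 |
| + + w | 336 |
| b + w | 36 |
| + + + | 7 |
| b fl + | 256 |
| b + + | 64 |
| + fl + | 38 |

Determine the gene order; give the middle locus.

The two rarest classes, + + + and b fl w, are the double crossovers. Comparing them with the parentals, only the w allele has switched, so w is the middle locus and the order is b – w – fl.

w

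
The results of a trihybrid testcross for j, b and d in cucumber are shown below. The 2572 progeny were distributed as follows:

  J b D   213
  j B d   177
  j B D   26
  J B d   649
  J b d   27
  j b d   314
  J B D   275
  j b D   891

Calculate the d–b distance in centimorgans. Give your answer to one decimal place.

25.0 centimorgans

The two most frequent reciprocal classes, J B d and j b D, are the parental types, so the F1 was J B d / j b D.
The two rarest classes, J b d and j B D, are the double crossovers. Comparing them with the parentals, only the b allele has switched, so b is the middle locus and the order is j – b – d.
Crossovers in the b–d interval produce the single-crossover classes J B D and j b d (275 + 314 = 589) plus the double crossovers (53).
RF(b–d) = (589 + 53) / 2572 = 642/2572 = 0.2496 → 25.0 centimorgans.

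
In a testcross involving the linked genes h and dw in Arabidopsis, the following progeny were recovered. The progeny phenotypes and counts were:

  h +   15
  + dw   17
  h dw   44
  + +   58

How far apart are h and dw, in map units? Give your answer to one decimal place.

The two most frequent classes, + + (58) and h dw (44), are the parental types, so the F1 was + + / h dw.
The recombinant classes are + dw and h +: 17 + 15 = 32.
Recombination frequency = 32/134 = 0.2388 ≈ 23.9%, i.e. 23.9 map units.

23.9 map units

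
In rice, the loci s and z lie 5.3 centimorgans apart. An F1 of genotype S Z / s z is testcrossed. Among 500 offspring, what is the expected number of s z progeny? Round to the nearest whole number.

237

A map distance of 5.3 centimorgans corresponds to a recombination frequency of 0.053.
The F1 is S Z / s z, so s z is a parental gamete class with expected frequency (1 − r)/2 = 0.947/2 = 0.4735.
Expected number = 0.4735 × 500 = 236.75 ≈ 237.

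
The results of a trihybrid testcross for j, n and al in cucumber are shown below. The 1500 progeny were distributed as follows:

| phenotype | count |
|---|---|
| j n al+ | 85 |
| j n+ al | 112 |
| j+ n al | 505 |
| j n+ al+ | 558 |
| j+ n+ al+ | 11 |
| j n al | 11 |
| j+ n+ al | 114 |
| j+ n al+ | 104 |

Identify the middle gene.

j

The two most frequent reciprocal classes, j n+ al+ and j+ n al, are the parental types, so the F1 was j n+ al+ / j+ n al.
The two rarest classes, j+ n+ al+ and j n al, are the double crossovers. Comparing them with the parentals, only the j allele has switched, so j is the middle locus and the order is n – j – al.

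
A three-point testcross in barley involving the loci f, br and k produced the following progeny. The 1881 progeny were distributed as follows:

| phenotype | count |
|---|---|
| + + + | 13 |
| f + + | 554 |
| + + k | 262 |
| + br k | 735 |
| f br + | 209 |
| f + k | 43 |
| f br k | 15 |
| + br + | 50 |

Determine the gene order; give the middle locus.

f

The two most frequent reciprocal classes, + br k and f + +, are the parental types, so the F1 was + br k / f + +.
The two rarest classes, f br k and + + +, are the double crossovers. Comparing them with the parentals, only the f allele has switched, so f is the middle locus and the order is k – f – br.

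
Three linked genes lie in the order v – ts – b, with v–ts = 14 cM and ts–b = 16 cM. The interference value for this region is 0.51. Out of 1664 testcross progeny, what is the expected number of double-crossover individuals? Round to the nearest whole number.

18

Map distances give recombination frequencies of 0.140 and 0.160 for the two intervals.
With interference 0.51 (so coincidence = 0.49), expected double-crossover frequency = 0.140 × 0.160 × 0.49 = 0.01098.
Expected number = 0.01098 × 1664 = 18.26 ≈ 18.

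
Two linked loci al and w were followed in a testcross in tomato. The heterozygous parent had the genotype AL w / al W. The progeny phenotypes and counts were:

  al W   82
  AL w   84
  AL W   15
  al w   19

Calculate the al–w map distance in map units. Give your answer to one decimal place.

The recombinant classes are AL W and al w: 15 + 19 = 34.
Recombination frequency = 34/200 = 0.1700 ≈ 17.0%, i.e. 17.0 map units.

17.0 map units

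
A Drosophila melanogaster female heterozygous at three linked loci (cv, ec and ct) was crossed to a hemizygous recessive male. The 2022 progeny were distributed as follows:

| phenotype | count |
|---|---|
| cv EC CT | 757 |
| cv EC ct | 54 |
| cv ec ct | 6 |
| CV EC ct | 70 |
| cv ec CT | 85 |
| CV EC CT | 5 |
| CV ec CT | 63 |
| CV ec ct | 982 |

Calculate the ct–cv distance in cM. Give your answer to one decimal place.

The two most frequent reciprocal classes, cv EC CT and CV ec ct, are the parental types, so the F1 was cv EC CT / CV ec ct.
The two rarest classes, CV EC CT and cv ec ct, are the double crossovers. Comparing them with the parentals, only the cv allele has switched, so cv is the middle locus and the order is ct – cv – ec.
Crossovers in the ct–cv interval produce the single-crossover classes cv EC ct and CV ec CT (54 + 63 = 117) plus the double crossovers (11).
RF(ct–cv) = (117 + 11) / 2022 = 128/2022 = 0.0633 → 6.3 cM.

6.3 cM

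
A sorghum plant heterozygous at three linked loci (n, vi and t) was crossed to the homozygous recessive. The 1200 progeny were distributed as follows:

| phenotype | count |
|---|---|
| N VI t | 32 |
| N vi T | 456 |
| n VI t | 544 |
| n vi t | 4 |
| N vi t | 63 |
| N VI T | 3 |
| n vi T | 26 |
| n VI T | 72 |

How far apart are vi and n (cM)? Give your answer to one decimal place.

5.4 cM

The two most frequent reciprocal classes, n VI t and N vi T, are the parental types, so the F1 was n VI t / N vi T.
The two rarest classes, n vi t and N VI T, are the double crossovers. Comparing them with the parentals, only the vi allele has switched, so vi is the middle locus and the order is t – vi – n.
Crossovers in the vi–n interval produce the single-crossover classes N VI t and n vi T (32 + 26 = 58) plus the double crossovers (7).
RF(vi–n) = (58 + 7) / 1200 = 65/1200 = 0.0542 → 5.4 cM.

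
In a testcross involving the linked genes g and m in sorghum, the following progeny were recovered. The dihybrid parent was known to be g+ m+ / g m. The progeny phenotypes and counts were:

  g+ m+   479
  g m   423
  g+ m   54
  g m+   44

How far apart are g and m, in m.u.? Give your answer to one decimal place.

9.8 m.u.

The recombinant classes are g+ m and g m+: 54 + 44 = 98.
Recombination frequency = 98/1000 = 0.0980 ≈ 9.8%, i.e. 9.8 m.u.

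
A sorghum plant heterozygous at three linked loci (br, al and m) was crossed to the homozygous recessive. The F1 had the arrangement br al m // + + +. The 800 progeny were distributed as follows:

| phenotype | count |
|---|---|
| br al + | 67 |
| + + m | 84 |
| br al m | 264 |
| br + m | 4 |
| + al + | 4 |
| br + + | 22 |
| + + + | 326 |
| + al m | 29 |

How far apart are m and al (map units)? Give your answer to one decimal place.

19.9 map units

The two rarest classes, br + m and + al +, are the double crossovers. Comparing them with the parentals, only the al allele has switched, so al is the middle locus and the order is m – al – br.
Crossovers in the m–al interval produce the single-crossover classes br al + and + + m (67 + 84 = 151) plus the double crossovers (8).
RF(m–al) = (151 + 8) / 800 = 159/800 = 0.1988 → 19.9 map units.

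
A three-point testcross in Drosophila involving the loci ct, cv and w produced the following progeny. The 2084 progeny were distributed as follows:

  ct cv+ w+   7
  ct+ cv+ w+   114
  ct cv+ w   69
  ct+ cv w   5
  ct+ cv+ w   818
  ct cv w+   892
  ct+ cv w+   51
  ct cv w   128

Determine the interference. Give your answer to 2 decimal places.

0.25

The two most frequent reciprocal classes, ct+ cv+ w and ct cv w+, are the parental types, so the F1 was ct+ cv+ w / ct cv w+.
The two rarest classes, ct+ cv w and ct cv+ w+, are the double crossovers. Comparing them with the parentals, only the cv allele has switched, so cv is the middle locus and the order is ct – cv – w.
ct–cv: (120 + 12)/2084 = 0.0633; cv–w: (242 + 12)/2084 = 0.1219.
Expected DCO frequency = 0.0633 × 0.1219 ≈ 0.00772; observed = 12/2084 ≈ 0.00576.
Coefficient of coincidence = 0.00576/0.00772 ≈ 0.75; interference = 1 − 0.75 = 0.25.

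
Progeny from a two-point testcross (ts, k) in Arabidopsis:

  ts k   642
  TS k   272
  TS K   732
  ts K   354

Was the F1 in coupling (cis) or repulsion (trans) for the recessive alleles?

The two most frequent classes are TS K (732) and ts k (642); these are the parental (non-recombinant) types.
So the F1 carried TS K on one chromosome and ts k on the other — the recessive alleles are on the same chromosome (cis / coupling).

cis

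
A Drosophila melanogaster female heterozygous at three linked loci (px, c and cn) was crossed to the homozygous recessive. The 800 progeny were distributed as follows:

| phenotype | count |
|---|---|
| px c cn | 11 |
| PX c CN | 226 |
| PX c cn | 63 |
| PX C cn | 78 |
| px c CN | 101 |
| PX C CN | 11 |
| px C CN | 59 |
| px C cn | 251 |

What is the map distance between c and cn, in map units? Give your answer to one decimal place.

18.0 map units

The two most frequent reciprocal classes, PX c CN and px C cn, are the parental types, so the F1 was PX c CN / px C cn.
The two rarest classes, PX C CN and px c cn, are the double crossovers. Comparing them with the parentals, only the c allele has switched, so c is the middle locus and the order is cn – c – px.
Crossovers in the cn–c interval produce the single-crossover classes PX c cn and px C CN (63 + 59 = 122) plus the double crossovers (22).
RF(cn–c) = (122 + 22) / 800 = 144/800 = 0.1800 → 18.0 map units.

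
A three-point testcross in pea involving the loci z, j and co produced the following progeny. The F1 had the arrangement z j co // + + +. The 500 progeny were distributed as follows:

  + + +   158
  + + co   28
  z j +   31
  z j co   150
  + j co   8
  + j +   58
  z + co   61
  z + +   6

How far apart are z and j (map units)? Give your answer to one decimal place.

The two rarest classes, + j co and z + +, are the double crossovers. Comparing them with the parentals, only the z allele has switched, so z is the middle locus and the order is j – z – co.
Crossovers in the j–z interval produce the single-crossover classes z + co and + j + (61 + 58 = 119) plus the double crossovers (14).
RF(j–z) = (119 + 14) / 500 = 133/500 = 0.2660 → 26.6 map units.

26.6 map units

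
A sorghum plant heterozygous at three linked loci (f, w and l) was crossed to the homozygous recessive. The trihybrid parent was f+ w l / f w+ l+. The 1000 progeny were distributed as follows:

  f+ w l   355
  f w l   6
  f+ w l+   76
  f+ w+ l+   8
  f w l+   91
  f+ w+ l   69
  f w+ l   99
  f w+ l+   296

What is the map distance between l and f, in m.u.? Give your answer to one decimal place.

The two rarest classes, f w l and f+ w+ l+, are the double crossovers. Comparing them with the parentals, only the f allele has switched, so f is the middle locus and the order is w – f – l.
Crossovers in the f–l interval produce the single-crossover classes f+ w l+ and f w+ l (76 + 99 = 175) plus the double crossovers (14).
RF(f–l) = (175 + 14) / 1000 = 189/1000 = 0.1890 → 18.9 m.u.

18.9 m.u.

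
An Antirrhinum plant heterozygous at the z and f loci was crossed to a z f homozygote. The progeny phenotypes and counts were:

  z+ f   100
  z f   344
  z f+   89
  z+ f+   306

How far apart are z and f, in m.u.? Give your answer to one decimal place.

The two most frequent classes, z+ f+ (306) and z f (344), are the parental types, so the F1 was z+ f+ / z f.
The recombinant classes are z+ f and z f+: 100 + 89 = 189.
Recombination frequency = 189/839 = 0.2253 ≈ 22.5%, i.e. 22.5 m.u.

22.5 m.u.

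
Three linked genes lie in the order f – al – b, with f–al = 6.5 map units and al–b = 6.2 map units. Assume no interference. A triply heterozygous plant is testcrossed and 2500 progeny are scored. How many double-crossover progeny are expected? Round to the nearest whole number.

10

Map distances give recombination frequencies of 0.065 and 0.062 for the two intervals.
With no interference, expected double-crossover frequency = 0.065 × 0.062 = 0.00403.
Expected number = 0.00403 × 2500 = 10.07 ≈ 10.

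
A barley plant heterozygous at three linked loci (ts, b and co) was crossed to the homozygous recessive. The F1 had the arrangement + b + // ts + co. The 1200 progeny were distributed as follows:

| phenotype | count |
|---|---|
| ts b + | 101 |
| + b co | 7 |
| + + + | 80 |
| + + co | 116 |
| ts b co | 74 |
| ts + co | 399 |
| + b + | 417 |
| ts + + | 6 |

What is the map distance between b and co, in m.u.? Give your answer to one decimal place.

13.9 m.u.

The two rarest classes, + b co and ts + +, are the double crossovers. Comparing them with the parentals, only the co allele has switched, so co is the middle locus and the order is b – co – ts.
Crossovers in the b–co interval produce the single-crossover classes + + + and ts b co (80 + 74 = 154) plus the double crossovers (13).
RF(b–co) = (154 + 13) / 1200 = 167/1200 = 0.1392 → 13.9 m.u.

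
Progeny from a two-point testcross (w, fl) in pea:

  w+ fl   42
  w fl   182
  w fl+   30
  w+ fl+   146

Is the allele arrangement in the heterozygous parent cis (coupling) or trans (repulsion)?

The two most frequent classes are w+ fl+ (146) and w fl (182); these are the parental (non-recombinant) types.
So the F1 carried w+ fl+ on one chromosome and w fl on the other — the recessive alleles are on the same chromosome (cis / coupling).

cis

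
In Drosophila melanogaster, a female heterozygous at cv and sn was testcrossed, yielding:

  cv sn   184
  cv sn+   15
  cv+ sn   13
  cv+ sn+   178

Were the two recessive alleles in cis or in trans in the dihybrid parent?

The two most frequent classes are cv+ sn+ (178) and cv sn (184); these are the parental (non-recombinant) types.
So the F1 carried cv+ sn+ on one chromosome and cv sn on the other — the recessive alleles are on the same chromosome (cis / coupling).

cis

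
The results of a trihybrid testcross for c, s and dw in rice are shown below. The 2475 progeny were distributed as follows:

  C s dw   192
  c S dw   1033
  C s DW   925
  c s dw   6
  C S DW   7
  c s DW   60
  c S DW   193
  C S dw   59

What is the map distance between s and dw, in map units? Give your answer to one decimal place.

16.1 map units

The two most frequent reciprocal classes, c S dw and C s DW, are the parental types, so the F1 was c S dw / C s DW.
The two rarest classes, c s dw and C S DW, are the double crossovers. Comparing them with the parentals, only the s allele has switched, so s is the middle locus and the order is dw – s – c.
Crossovers in the dw–s interval produce the single-crossover classes c S DW and C s dw (193 + 192 = 385) plus the double crossovers (13).
RF(dw–s) = (385 + 13) / 2475 = 398/2475 = 0.1608 → 16.1 map units.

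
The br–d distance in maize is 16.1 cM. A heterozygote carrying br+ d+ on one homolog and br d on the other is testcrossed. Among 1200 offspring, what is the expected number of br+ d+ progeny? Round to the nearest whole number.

A map distance of 16.1 cM corresponds to a recombination frequency of 0.161.
The F1 is br+ d+ / br d, so br+ d+ is a parental gamete class with expected frequency (1 − r)/2 = 0.839/2 = 0.4195.
Expected number = 0.4195 × 1200 = 503.40 ≈ 503.

503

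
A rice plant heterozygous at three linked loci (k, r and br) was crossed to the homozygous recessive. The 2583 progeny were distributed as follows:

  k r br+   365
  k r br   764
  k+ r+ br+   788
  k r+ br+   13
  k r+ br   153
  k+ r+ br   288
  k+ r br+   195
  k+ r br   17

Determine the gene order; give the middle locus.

The two most frequent reciprocal classes, k+ r+ br+ and k r br, are the parental types, so the F1 was k+ r+ br+ / k r br.
The two rarest classes, k r+ br+ and k+ r br, are the double crossovers. Comparing them with the parentals, only the k allele has switched, so k is the middle locus and the order is r – k – br.

k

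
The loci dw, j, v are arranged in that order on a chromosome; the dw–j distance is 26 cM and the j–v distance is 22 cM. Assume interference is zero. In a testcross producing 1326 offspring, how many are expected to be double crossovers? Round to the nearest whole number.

76

Map distances give recombination frequencies of 0.260 and 0.220 for the two intervals.
With no interference, expected double-crossover frequency = 0.260 × 0.220 = 0.05720.
Expected number = 0.05720 × 1326 = 75.85 ≈ 76.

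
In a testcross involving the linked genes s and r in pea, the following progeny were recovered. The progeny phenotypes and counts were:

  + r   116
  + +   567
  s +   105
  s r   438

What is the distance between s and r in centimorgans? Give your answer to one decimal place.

The two most frequent classes, + + (567) and s r (438), are the parental types, so the F1 was + + / s r.
The recombinant classes are + r and s +: 116 + 105 = 221.
Recombination frequency = 221/1226 = 0.1803 ≈ 18.0%, i.e. 18.0 centimorgans.

18.0 centimorgans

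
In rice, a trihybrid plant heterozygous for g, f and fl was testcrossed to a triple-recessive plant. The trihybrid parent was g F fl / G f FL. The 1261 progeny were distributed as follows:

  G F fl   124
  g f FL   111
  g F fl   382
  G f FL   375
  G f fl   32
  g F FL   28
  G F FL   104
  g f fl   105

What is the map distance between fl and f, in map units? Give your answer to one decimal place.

21.3 map units

The two rarest classes, g F FL and G f fl, are the double crossovers. Comparing them with the parentals, only the fl allele has switched, so fl is the middle locus and the order is g – fl – f.
Crossovers in the fl–f interval produce the single-crossover classes g f fl and G F FL (105 + 104 = 209) plus the double crossovers (60).
RF(fl–f) = (209 + 60) / 1261 = 269/1261 = 0.2133 → 21.3 map units.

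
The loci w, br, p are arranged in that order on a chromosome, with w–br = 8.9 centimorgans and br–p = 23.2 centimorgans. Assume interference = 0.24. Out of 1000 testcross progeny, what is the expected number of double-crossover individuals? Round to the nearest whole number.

16

Map distances give recombination frequencies of 0.089 and 0.232 for the two intervals.
With interference 0.24 (so coincidence = 0.76), expected double-crossover frequency = 0.089 × 0.232 × 0.76 = 0.01569.
Expected number = 0.01569 × 1000 = 15.69 ≈ 16.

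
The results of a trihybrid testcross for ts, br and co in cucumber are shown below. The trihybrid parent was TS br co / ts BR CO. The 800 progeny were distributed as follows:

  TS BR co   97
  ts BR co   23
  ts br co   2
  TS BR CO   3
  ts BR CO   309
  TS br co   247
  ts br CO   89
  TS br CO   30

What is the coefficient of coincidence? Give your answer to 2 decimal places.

0.36

The two rarest classes, ts br co and TS BR CO, are the double crossovers. Comparing them with the parentals, only the ts allele has switched, so ts is the middle locus and the order is co – ts – br.
co–ts: (53 + 5)/800 = 0.0725; ts–br: (186 + 5)/800 = 0.2387.
Expected DCO frequency = 0.0725 × 0.2387 ≈ 0.01731; observed = 5/800 ≈ 0.00625.
Coefficient of coincidence = 0.00625/0.01731 ≈ 0.36.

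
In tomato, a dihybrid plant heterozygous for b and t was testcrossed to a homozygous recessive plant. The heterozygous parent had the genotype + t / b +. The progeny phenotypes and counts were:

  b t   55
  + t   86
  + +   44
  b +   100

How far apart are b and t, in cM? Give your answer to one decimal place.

The recombinant classes are + + and b t: 44 + 55 = 99.
Recombination frequency = 99/285 = 0.3474 ≈ 34.7%, i.e. 34.7 cM.

34.7 cM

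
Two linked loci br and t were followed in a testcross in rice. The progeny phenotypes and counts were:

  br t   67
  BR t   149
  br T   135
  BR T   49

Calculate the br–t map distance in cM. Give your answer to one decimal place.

The two most frequent classes, BR t (149) and br T (135), are the parental types, so the F1 was BR t / br T.
The recombinant classes are BR T and br t: 49 + 67 = 116.
Recombination frequency = 116/400 = 0.2900 ≈ 29.0%, i.e. 29.0 cM.

29.0 cM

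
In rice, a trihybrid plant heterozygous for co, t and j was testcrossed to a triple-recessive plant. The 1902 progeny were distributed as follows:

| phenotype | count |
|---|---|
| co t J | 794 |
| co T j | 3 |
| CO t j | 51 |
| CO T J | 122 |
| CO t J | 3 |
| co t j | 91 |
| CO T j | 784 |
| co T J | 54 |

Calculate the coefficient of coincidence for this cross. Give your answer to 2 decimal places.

0.47

The two most frequent reciprocal classes, CO T j and co t J, are the parental types, so the F1 was CO T j / co t J.
The two rarest classes, co T j and CO t J, are the double crossovers. Comparing them with the parentals, only the co allele has switched, so co is the middle locus and the order is j – co – t.
j–co: (213 + 6)/1902 = 0.1151; co–t: (105 + 6)/1902 = 0.0584.
Expected DCO frequency = 0.1151 × 0.0584 ≈ 0.00672; observed = 6/1902 ≈ 0.00315.
Coefficient of coincidence = 0.00315/0.00672 ≈ 0.47.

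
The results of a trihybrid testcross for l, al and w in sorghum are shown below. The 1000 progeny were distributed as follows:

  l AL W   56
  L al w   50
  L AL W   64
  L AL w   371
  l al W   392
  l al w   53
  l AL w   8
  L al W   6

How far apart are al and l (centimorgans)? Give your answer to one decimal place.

The two most frequent reciprocal classes, L AL w and l al W, are the parental types, so the F1 was L AL w / l al W.
The two rarest classes, l AL w and L al W, are the double crossovers. Comparing them with the parentals, only the l allele has switched, so l is the middle locus and the order is w – l – al.
Crossovers in the l–al interval produce the single-crossover classes L al w and l AL W (50 + 56 = 106) plus the double crossovers (14).
RF(l–al) = (106 + 14) / 1000 = 120/1000 = 0.1200 → 12.0 centimorgans.

12.0 centimorgans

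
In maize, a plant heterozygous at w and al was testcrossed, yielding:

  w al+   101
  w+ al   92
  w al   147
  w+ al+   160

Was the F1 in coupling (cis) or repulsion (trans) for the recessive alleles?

The two most frequent classes are w+ al+ (160) and w al (147); these are the parental (non-recombinant) types.
So the F1 carried w+ al+ on one chromosome and w al on the other — the recessive alleles are on the same chromosome (cis / coupling).

cis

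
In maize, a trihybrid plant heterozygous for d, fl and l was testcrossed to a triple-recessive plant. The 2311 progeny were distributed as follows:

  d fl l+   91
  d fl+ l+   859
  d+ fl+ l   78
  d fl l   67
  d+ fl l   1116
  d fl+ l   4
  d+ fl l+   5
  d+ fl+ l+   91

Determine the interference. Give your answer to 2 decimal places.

0.30

The two most frequent reciprocal classes, d+ fl l and d fl+ l+, are the parental types, so the F1 was d+ fl l / d fl+ l+.
The two rarest classes, d+ fl l+ and d fl+ l, are the double crossovers. Comparing them with the parentals, only the l allele has switched, so l is the middle locus and the order is fl – l – d.
fl–l: (169 + 9)/2311 = 0.0770; l–d: (158 + 9)/2311 = 0.0723.
Expected DCO frequency = 0.0770 × 0.0723 ≈ 0.00557; observed = 9/2311 ≈ 0.00389.
Coefficient of coincidence = 0.00389/0.00557 ≈ 0.70; interference = 1 − 0.70 = 0.30.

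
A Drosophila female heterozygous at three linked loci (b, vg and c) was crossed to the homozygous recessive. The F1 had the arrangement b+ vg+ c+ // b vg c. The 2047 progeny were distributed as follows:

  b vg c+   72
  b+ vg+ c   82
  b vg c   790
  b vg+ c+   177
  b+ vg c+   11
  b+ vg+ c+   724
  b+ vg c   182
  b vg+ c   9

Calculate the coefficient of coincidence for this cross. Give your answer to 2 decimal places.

The two rarest classes, b+ vg c+ and b vg+ c, are the double crossovers. Comparing them with the parentals, only the vg allele has switched, so vg is the middle locus and the order is c – vg – b.
c–vg: (154 + 20)/2047 = 0.0850; vg–b: (359 + 20)/2047 = 0.1851.
Expected DCO frequency = 0.0850 × 0.1851 ≈ 0.01573; observed = 20/2047 ≈ 0.00977.
Coefficient of coincidence = 0.00977/0.01573 ≈ 0.62.

0.62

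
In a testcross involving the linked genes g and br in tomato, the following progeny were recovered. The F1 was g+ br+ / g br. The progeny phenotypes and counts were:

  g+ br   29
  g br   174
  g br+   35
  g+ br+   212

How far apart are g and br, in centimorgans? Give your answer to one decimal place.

14.2 centimorgans

The recombinant classes are g+ br and g br+: 29 + 35 = 64.
Recombination frequency = 64/450 = 0.1422 ≈ 14.2%, i.e. 14.2 centimorgans.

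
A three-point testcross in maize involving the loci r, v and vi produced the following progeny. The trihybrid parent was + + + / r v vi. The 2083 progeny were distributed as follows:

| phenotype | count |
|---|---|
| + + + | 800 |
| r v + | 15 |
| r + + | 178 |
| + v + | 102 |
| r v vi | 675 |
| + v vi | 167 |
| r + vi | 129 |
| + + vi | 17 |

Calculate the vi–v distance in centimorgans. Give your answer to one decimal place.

12.6 centimorgans

The two rarest classes, + + vi and r v +, are the double crossovers. Comparing them with the parentals, only the vi allele has switched, so vi is the middle locus and the order is v – vi – r.
Crossovers in the v–vi interval produce the single-crossover classes + v + and r + vi (102 + 129 = 231) plus the double crossovers (32).
RF(v–vi) = (231 + 32) / 2083 = 263/2083 = 0.1263 → 12.6 centimorgans.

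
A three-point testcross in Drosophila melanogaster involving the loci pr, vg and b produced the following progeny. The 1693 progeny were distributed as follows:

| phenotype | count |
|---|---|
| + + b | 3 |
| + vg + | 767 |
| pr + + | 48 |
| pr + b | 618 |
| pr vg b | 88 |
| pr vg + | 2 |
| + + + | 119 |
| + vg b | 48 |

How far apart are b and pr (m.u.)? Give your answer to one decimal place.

The two most frequent reciprocal classes, pr + b and + vg +, are the parental types, so the F1 was pr + b / + vg +.
The two rarest classes, + + b and pr vg +, are the double crossovers. Comparing them with the parentals, only the pr allele has switched, so pr is the middle locus and the order is b – pr – vg.
Crossovers in the b–pr interval produce the single-crossover classes pr + + and + vg b (48 + 48 = 96) plus the double crossovers (5).
RF(b–pr) = (96 + 5) / 1693 = 101/1693 = 0.0597 → 6.0 m.u.

6.0 m.u.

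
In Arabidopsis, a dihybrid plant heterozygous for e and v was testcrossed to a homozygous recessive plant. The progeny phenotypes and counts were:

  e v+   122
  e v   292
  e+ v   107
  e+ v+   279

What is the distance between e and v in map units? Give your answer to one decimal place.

28.6 map units

The two most frequent classes, e+ v+ (279) and e v (292), are the parental types, so the F1 was e+ v+ / e v.
The recombinant classes are e+ v and e v+: 107 + 122 = 229.
Recombination frequency = 229/800 = 0.2863 ≈ 28.6%, i.e. 28.6 map units.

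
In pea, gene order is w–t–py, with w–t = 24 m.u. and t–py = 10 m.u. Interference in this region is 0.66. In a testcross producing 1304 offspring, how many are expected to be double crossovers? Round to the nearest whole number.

11

Map distances give recombination frequencies of 0.240 and 0.100 for the two intervals.
With interference 0.66 (so coincidence = 0.34), expected double-crossover frequency = 0.240 × 0.100 × 0.34 = 0.00816.
Expected number = 0.00816 × 1304 = 10.64 ≈ 11.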